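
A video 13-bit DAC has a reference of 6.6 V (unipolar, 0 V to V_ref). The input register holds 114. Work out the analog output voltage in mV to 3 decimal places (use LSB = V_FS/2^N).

LSB = 6.6 V / 2^13 = 0.806 mV.
V_out = 0 + 114 × 0.000805664 V = 0.0918457 V.
= 91.846 mV.

91.846 mV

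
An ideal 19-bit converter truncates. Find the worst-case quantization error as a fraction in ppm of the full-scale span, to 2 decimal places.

1.91 ppm

Truncating → worst-case error = 1 LSB = V_FS/2^19, so 1e+06/524288 = 1.90735 ppm of full scale.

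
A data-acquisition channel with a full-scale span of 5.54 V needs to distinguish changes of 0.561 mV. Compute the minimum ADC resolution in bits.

14 bits

Number of steps required ≥ 5.54 V / 0.561 mV = 9875.22.
Need 2^N ≥ 9875.22; 2^13 = 8192, 2^14 = 16384.
Minimum N = 14.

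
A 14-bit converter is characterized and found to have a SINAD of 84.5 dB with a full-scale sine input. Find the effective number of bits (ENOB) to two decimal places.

ENOB = (SINAD − 1.76) / 6.02 = (84.5 − 1.76)/6.02 = 13.744.

13.74 bits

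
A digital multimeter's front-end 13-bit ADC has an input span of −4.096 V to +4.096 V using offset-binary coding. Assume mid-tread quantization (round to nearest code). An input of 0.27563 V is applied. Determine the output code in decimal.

Full-scale span = 8.192 V; LSB = 8.192/2^13 = 1.000 mV.
(V_in − V_low)/LSB = (0.27563 − (−4.096)) / 0.001 = 4371.630.
round(4371.630) = 4372.

code 4372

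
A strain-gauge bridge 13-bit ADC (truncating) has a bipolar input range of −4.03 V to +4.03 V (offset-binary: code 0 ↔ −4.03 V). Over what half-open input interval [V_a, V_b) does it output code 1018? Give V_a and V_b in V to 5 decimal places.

LSB = 8.06/2^13 = 0.984 mV.
V_a = V_low + 1018·LSB = -3.0284 V; V_b = V_low + 1019·LSB = -3.02742 V.

[-3.02840 V, -3.02742 V)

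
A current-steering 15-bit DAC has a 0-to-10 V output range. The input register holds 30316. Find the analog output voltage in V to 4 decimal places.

9.2517 V

LSB = 10 V / 2^15 = 305.18 µV.
V_out = 0 + 30316 × 0.000305176 V = 9.25171 V.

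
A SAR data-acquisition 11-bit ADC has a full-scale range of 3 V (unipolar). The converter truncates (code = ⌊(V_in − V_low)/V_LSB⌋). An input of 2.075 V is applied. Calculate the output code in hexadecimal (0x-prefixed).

code 0x588 (decimal 1416)

With 2048 levels over 3 V, one step is 1.465 mV.
(2.075 − 0) / 0.00146484 = 1416.533 LSBs.
⌊·⌋(1416.533) = 1416.
In hexadecimal (0x-prefixed): 0x588.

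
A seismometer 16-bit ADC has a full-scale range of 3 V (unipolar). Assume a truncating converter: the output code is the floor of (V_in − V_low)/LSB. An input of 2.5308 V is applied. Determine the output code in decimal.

With 65536 levels over 3 V, one step is 45.78 µV.
(V_in − V_low)/LSB = (2.5308 − 0) / 4.57764e-05 = 55286.170.
⌊·⌋(55286.170) = 55286.

code 55286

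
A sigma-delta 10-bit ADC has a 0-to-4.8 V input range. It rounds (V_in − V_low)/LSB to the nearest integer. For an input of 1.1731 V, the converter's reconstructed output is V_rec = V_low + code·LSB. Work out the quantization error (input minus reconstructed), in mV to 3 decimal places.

1.225 mV

Step size: 4.8 V ÷ 2^10 = 4.688 mV.
(V_in − V_low)/LSB = (1.1731 − 0)/0.0046875 = 250.2613 → code 250 (round).
Reconstructed: 1.171875 V.
Difference: 0.001225 V → 1.225 mV.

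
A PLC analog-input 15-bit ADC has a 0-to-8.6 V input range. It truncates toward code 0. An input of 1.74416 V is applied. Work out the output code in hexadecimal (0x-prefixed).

code 0x19F5 (decimal 6645)

Full-scale span = 8.6 V; LSB = 8.6/2^15 = 262.45 µV.
(1.74416 − 0) / 0.000262451 = 6645.655 LSBs.
So the output code is 6645.
In hexadecimal (0x-prefixed): 0x19F5.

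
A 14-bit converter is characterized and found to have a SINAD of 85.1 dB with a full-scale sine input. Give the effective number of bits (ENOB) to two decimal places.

ENOB = (SINAD − 1.76) / 6.02 = (85.1 − 1.76)/6.02 = 13.844.

13.84 bits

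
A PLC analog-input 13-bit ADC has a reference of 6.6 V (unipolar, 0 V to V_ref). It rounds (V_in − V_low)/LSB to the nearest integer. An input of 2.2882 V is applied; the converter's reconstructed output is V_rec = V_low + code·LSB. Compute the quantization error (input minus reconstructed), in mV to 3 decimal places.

0.114 mV

One LSB is 6.6 V / 8192 = 0.806 mV.
(2.2882 − 0)/0.000805664 = 2840.1416; round gives code 2840.
Code 2840 maps back to 0 + 2840×0.000805664 V = 2.2880859 V.
V_in − V_rec = 0.000114063 V = 0.114 mV.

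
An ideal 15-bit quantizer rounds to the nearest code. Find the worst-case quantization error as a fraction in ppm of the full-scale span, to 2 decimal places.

15.26 ppm

Rounding → worst-case error = ½ LSB = V_FS/2^16, so 1e+06/65536 = 15.2588 ppm of full scale.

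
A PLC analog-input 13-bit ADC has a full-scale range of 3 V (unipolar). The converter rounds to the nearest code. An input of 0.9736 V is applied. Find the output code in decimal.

code 2659

Full-scale span = 3 V; LSB = 3/2^13 = 366.21 µV.
(0.9736 − 0) / 0.000366211 = 2658.577 LSBs.
Round → code 2659.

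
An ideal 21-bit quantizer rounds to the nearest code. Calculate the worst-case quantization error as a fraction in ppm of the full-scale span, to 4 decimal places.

0.2384 ppm

Rounding → worst-case error = ½ LSB = V_FS/2^22, so 1e+06/4194304 = 0.238419 ppm of full scale.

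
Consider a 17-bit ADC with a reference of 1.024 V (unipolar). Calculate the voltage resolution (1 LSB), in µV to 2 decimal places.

7.81 µV

Full-scale span = 1.024 V.
LSB = 1.024 / 2^17 = 1.024 / 131072 = 7.8125e-06 V = 7.81 µV.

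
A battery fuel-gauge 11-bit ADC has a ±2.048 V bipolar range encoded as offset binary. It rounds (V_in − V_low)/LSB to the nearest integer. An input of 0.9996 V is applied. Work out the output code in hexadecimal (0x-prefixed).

code 0x5F4 (decimal 1524)

Full-scale span = 4.096 V; LSB = 4.096/2^11 = 2.000 mV.
(V_in − V_low)/LSB = (0.9996 − (−2.048)) / 0.002 = 1523.800.
Round → code 1524.
In hexadecimal (0x-prefixed): 0x5F4.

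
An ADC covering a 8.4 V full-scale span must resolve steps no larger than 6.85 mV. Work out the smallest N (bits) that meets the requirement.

Number of steps required ≥ 8.4 V / 6.85 mV = 1226.28.
Need 2^N ≥ 1226.28; 2^10 = 1024, 2^11 = 2048.
Minimum N = 11.

11 bits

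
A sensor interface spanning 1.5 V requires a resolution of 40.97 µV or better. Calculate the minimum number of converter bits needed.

Number of steps required ≥ 1.5 V / 40.97 µV = 36612.16.
Need 2^N ≥ 36612.16; 2^15 = 32768, 2^16 = 65536.
Minimum N = 16.

16 bits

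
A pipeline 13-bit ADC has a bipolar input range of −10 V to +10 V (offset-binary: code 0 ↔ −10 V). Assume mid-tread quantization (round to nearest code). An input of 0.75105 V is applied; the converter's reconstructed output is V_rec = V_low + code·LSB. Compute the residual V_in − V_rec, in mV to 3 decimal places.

-0.903 mV

One LSB is 20 V / 8192 = 2.441 mV.
(V_in − V_low)/LSB = (0.75105 − (−10))/0.00244141 = 4403.6301 → code 4404 (round).
V_rec = (−10) + 4404·0.00244141 = 0.75195312 V.
Difference: -0.000903125 V → -0.903 mV.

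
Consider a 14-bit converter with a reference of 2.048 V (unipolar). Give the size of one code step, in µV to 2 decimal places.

125.00 µV

Full-scale span = 2.048 V.
LSB = 2.048 / 2^14 = 2.048 / 16384 = 0.000125 V = 125.00 µV.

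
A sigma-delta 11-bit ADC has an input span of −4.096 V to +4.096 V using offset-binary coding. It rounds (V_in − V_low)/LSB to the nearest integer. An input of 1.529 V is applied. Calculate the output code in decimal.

LSB = 8.192 V / 2048 = 4.000 mV.
Input sits at 1406.250 steps above V_low.
Round → code 1406.

code 1406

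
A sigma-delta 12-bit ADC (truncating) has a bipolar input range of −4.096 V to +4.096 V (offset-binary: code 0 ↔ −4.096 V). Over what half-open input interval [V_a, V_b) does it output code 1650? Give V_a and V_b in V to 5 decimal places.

[-0.79600 V, -0.79400 V)

LSB = 8.192/2^12 = 2.000 mV.
V_a = V_low + 1650·LSB = -0.796 V; V_b = V_low + 1651·LSB = -0.794 V.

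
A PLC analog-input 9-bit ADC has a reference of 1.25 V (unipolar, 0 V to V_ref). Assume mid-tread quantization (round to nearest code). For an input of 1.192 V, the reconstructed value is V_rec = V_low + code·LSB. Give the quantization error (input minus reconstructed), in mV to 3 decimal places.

Step size: 1.25 V ÷ 2^9 = 2.441 mV.
(V_in − V_low)/LSB = (1.192 − 0)/0.00244141 = 488.2432 → code 488 (round).
Code 488 maps back to 0 + 488×0.00244141 V = 1.1914062 V.
V_in − V_rec = 0.00059375 V = 0.594 mV.

0.594 mV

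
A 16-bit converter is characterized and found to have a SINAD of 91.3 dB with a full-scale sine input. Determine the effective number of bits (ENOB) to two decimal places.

ENOB = (SINAD − 1.76) / 6.02 = (91.3 − 1.76)/6.02 = 14.874.

14.87 bits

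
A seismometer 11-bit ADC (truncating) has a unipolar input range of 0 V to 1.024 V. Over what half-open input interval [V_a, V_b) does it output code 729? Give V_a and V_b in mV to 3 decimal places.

LSB = 1.024/2^11 = 0.500 mV.
V_a = V_low + 729·LSB = 0.3645 V; V_b = V_low + 730·LSB = 0.365 V.

[364.500 mV, 365.000 mV)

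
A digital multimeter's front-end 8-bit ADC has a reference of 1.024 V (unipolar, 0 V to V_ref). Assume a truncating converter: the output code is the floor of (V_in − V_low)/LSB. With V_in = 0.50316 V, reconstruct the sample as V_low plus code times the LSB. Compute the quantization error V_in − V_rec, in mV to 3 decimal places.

3.160 mV

One LSB is 1.024 V / 256 = 4.000 mV.
Scaled input = 125.7900 LSBs, so code = 125.
Reconstructed: 0.5 V.
Error = 0.50316 − 0.5 = 0.00316 V = 3.160 mV.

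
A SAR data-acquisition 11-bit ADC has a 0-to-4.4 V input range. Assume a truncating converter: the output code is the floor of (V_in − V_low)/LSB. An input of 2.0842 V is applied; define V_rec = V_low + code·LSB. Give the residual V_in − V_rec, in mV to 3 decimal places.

One LSB is 4.4 V / 2048 = 2.148 mV.
(V_in − V_low)/LSB = (2.0842 − 0)/0.00214844 = 970.1004 → code 970 (floor).
Code 970 maps back to 0 + 970×0.00214844 V = 2.0839844 V.
V_in − V_rec = 0.000215625 V = 0.216 mV.

0.216 mV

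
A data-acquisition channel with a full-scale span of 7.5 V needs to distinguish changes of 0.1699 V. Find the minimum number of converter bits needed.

Number of steps required ≥ 7.5 V / 0.1699 V = 44.14.
Need 2^N ≥ 44.14; 2^5 = 32, 2^6 = 64.
Minimum N = 6.

6 bits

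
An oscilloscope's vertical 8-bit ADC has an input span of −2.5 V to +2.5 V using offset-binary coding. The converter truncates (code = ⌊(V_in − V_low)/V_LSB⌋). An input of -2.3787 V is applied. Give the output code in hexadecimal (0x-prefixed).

With 256 levels over 5 V, one step is 19.531 mV.
(V_in − V_low)/LSB = (-2.3787 − (−2.5)) / 0.0195312 = 6.211.
⌊·⌋(6.211) = 6.
In hexadecimal (0x-prefixed): 0x6.

code 0x6 (decimal 6)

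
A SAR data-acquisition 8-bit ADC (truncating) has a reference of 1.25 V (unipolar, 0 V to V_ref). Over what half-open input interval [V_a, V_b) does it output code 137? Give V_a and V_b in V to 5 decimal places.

LSB = 1.25/2^8 = 4.883 mV.
V_a = V_low + 137·LSB = 0.668945 V; V_b = V_low + 138·LSB = 0.673828 V.

[0.66895 V, 0.67383 V)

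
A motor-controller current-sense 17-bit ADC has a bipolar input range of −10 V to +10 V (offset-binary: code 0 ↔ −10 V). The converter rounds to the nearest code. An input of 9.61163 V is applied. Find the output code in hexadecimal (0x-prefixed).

code 0x1F60F (decimal 128527)

With 131072 levels over 20 V, one step is 152.59 µV.
(V_in − V_low)/LSB = (9.61163 − (−10)) / 0.000152588 = 128526.778.
So the output code is 128527.
In hexadecimal (0x-prefixed): 0x1F60F.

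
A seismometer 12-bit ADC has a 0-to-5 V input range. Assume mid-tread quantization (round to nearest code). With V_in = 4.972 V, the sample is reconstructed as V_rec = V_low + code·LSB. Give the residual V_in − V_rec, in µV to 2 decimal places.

LSB = 5/2^12 = 1.221 mV.
(4.972 − 0)/0.0012207 = 4073.0624; round gives code 4073.
Reconstructed: 4.9719238 V.
Error = 4.972 − 4.9719238 = 7.61719e-05 V = 76.17 µV.

76.17 µV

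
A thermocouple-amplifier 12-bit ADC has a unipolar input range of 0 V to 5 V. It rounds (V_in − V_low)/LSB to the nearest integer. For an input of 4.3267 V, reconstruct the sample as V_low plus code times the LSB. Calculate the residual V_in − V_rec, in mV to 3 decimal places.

0.528 mV

One LSB is 5 V / 4096 = 1.221 mV.
(4.3267 − 0)/0.0012207 = 3544.4326; round gives code 3544.
Reconstructed: 4.3261719 V.
V_in − V_rec = 0.000528125 V = 0.528 mV.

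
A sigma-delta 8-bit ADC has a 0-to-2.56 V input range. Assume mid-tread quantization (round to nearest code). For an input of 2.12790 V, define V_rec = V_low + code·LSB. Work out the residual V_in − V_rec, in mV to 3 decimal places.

One LSB is 2.56 V / 256 = 10.000 mV.
Scaled input = 212.7900 LSBs, so code = 213.
Reconstructed: 2.13 V.
Error = 2.12790 − 2.13 = -0.0021 V = -2.100 mV.

-2.100 mV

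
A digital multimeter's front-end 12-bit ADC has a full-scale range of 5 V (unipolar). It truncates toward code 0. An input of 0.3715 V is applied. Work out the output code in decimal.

LSB = 5 V / 4096 = 1.221 mV.
(V_in − V_low)/LSB = (0.3715 − 0) / 0.0012207 = 304.333.
⌊·⌋(304.333) = 304.

code 304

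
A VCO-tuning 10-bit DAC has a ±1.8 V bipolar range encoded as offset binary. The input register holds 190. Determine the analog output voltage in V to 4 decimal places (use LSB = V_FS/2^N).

-1.1320 V

LSB = 3.6 V / 2^10 = 3.516 mV.
V_out = (−1.8) + 190 × 0.00351563 V = -1.13203 V.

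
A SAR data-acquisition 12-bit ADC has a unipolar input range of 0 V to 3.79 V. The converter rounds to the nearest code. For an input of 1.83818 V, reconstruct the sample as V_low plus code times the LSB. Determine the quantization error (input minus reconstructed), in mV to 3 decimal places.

LSB = 3.79/2^12 = 0.925 mV.
Scaled input = 1986.5924 LSBs, so code = 1987.
Code 1987 maps back to 0 + 1987×0.000925293 V = 1.8385571 V.
Error = 1.83818 − 1.8385571 = -0.000377129 V = -0.377 mV.

-0.377 mV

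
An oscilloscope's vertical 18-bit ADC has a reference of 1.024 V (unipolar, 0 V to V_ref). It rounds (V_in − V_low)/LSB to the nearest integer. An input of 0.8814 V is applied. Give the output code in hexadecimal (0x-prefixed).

code 0x37166 (decimal 225638)

LSB = 1.024 V / 262144 = 3.91 µV.
(0.8814 − 0) / 3.90625e-06 = 225638.400 LSBs.
Round → code 225638.
In hexadecimal (0x-prefixed): 0x37166.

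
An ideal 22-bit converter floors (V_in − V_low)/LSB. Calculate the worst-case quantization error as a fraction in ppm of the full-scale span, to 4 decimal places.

0.2384 ppm

Truncating → worst-case error = 1 LSB = V_FS/2^22, so 1e+06/4194304 = 0.238419 ppm of full scale.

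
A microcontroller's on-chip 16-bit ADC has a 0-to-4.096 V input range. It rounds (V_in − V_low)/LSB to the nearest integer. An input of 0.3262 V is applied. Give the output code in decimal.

code 5219

LSB = 4.096 V / 65536 = 62.50 µV.
(V_in − V_low)/LSB = (0.3262 − 0) / 6.25e-05 = 5219.200.
So the output code is 5219.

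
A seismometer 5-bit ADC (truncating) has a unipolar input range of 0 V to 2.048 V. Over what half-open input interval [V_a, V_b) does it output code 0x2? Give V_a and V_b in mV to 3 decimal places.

LSB = 2.048/2^5 = 64.000 mV.
Code 0x2 = 2 decimal.
V_a = V_low + 2·LSB = 0.128 V; V_b = V_low + 3·LSB = 0.192 V.

[128.000 mV, 192.000 mV)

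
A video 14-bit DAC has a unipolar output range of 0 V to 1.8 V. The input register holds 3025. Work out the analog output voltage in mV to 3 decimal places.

332.336 mV

LSB = 1.8 V / 2^14 = 109.86 µV.
V_out = 0 + 3025 × 0.000109863 V = 0.332336 V.
= 332.336 mV.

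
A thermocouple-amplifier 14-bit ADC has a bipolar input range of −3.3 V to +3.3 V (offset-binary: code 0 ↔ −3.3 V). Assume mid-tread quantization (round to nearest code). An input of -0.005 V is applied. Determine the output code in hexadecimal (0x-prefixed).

With 16384 levels over 6.6 V, one step is 402.83 µV.
Input sits at 8179.588 steps above V_low.
So the output code is 8180.
In hexadecimal (0x-prefixed): 0x1FF4.

code 0x1FF4 (decimal 8180)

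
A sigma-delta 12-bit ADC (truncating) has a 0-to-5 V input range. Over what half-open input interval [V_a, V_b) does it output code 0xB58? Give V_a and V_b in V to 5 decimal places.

LSB = 5/2^12 = 1.221 mV.
Code 0xB58 = 2904 decimal.
V_a = V_low + 2904·LSB = 3.54492 V; V_b = V_low + 2905·LSB = 3.54614 V.

[3.54492 V, 3.54614 V)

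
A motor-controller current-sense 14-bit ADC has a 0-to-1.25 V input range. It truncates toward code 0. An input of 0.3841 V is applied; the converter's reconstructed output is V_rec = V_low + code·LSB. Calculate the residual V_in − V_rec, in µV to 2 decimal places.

LSB = 1.25/2^14 = 76.29 µV.
(V_in − V_low)/LSB = (0.3841 − 0)/7.62939e-05 = 5034.4755 → code 5034 (floor).
Reconstructed: 0.38406372 V.
Error = 0.3841 − 0.38406372 = 3.62793e-05 V = 36.28 µV.

36.28 µV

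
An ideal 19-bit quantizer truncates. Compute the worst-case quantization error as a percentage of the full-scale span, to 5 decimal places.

0.00019 %

Truncating → worst-case error = 1 LSB = V_FS/2^19, so 100/524288 = 0.000190735 % of full scale.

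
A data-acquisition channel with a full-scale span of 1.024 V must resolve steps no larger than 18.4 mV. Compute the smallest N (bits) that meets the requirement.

Number of steps required ≥ 1.024 V / 18.4 mV = 55.65.
Need 2^N ≥ 55.65; 2^5 = 32, 2^6 = 64.
Minimum N = 6.

6 bits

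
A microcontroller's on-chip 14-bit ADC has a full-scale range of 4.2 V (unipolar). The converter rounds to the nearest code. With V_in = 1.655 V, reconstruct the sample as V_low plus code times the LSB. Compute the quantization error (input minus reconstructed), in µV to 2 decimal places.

LSB = 4.2/2^14 = 256.35 µV.
(1.655 − 0)/0.000256348 = 6456.0762; round gives code 6456.
Code 6456 maps back to 0 + 6456×0.000256348 V = 1.6549805 V.
Difference: 1.95313e-05 V → 19.53 µV.

19.53 µV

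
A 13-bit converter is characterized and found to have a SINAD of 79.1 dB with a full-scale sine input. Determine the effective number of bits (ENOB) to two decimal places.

ENOB = (SINAD − 1.76) / 6.02 = (79.1 − 1.76)/6.02 = 12.847.

12.85 bits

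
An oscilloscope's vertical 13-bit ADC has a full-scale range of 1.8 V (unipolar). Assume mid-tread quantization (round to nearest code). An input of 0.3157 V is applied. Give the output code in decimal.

With 8192 levels over 1.8 V, one step is 219.73 µV.
(V_in − V_low)/LSB = (0.3157 − 0) / 0.000219727 = 1436.786.
Round → code 1437.

code 1437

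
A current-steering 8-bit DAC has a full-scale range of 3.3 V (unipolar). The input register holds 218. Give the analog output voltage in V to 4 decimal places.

2.8102 V

LSB = 3.3 V / 2^8 = 12.891 mV.
V_out = 0 + 218 × 0.0128906 V = 2.81016 V.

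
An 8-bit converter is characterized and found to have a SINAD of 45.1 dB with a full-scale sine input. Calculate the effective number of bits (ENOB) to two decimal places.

7.20 bits

ENOB = (SINAD − 1.76) / 6.02 = (45.1 − 1.76)/6.02 = 7.199.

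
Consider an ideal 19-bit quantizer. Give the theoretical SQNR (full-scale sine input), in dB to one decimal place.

116.1 dB

SNR ≈ 6.02·N + 1.76 dB = 6.02·19 + 1.76 = 116.14 dB.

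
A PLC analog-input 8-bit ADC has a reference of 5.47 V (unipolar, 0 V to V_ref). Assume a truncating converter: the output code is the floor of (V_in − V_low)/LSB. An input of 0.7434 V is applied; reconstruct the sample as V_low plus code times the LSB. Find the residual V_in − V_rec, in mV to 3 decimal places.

One LSB is 5.47 V / 256 = 21.367 mV.
(0.7434 − 0)/0.0213672 = 34.7917; ⌊·⌋ gives code 34.
Reconstructed: 0.72648437 V.
Difference: 0.0169156 V → 16.916 mV.

16.916 mV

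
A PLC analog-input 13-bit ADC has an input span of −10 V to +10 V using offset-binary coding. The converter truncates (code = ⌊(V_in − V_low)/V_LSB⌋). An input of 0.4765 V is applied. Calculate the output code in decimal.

code 4291

LSB = 20 V / 8192 = 2.441 mV.
(0.4765 − (−10)) / 0.00244141 = 4291.174 LSBs.
Floor → code 4291.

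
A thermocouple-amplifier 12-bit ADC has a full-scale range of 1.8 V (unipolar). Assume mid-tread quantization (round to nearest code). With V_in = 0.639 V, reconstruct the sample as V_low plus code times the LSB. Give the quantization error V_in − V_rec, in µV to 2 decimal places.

35.16 µV

LSB = 1.8/2^12 = 439.45 µV.
Scaled input = 1454.0800 LSBs, so code = 1454.
Code 1454 maps back to 0 + 1454×0.000439453 V = 0.63896484 V.
Error = 0.639 − 0.63896484 = 3.51562e-05 V = 35.16 µV.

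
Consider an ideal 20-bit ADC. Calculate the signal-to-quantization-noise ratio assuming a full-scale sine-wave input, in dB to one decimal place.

122.2 dB

SNR ≈ 6.02·N + 1.76 dB = 6.02·20 + 1.76 = 122.16 dB.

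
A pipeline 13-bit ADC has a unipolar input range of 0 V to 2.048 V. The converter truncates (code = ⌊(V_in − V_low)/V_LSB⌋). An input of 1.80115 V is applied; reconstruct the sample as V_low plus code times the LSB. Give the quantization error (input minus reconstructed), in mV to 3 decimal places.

0.150 mV

Step size: 2.048 V ÷ 2^13 = 250.00 µV.
(1.80115 − 0)/0.00025 = 7204.6000; ⌊·⌋ gives code 7204.
Reconstructed: 1.801 V.
Difference: 0.00015 V → 0.150 mV.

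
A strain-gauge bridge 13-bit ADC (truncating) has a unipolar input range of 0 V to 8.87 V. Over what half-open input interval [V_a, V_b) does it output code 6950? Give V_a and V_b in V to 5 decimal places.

[7.52521 V, 7.52629 V)

LSB = 8.87/2^13 = 1.083 mV.
V_a = V_low + 6950·LSB = 7.52521 V; V_b = V_low + 6951·LSB = 7.52629 V.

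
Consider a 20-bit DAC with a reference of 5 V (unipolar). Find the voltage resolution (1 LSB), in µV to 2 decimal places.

Full-scale span = 5 V.
LSB = 5 / 2^20 = 5 / 1048576 = 4.76837e-06 V = 4.77 µV.

4.77 µV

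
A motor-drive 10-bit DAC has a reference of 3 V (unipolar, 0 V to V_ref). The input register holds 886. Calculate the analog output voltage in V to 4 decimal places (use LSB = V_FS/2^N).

2.5957 V

LSB = 3 V / 2^10 = 2.930 mV.
V_out = 0 + 886 × 0.00292969 V = 2.5957 V.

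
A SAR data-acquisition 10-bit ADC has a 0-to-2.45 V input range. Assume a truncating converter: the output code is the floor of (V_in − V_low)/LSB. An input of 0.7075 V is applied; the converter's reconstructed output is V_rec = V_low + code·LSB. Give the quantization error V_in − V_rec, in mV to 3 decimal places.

1.689 mV

Step size: 2.45 V ÷ 2^10 = 2.393 mV.
Scaled input = 295.7061 LSBs, so code = 295.
Reconstructed: 0.70581055 V.
V_in − V_rec = 0.00168945 V = 1.689 mV.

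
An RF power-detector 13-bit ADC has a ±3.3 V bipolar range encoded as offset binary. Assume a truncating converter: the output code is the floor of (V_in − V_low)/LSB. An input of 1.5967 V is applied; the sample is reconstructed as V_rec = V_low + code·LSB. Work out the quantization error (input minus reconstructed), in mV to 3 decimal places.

One LSB is 6.6 V / 8192 = 0.806 mV.
Scaled input = 6077.8434 LSBs, so code = 6077.
Reconstructed: 1.5960205 V.
Error = 1.5967 − 1.5960205 = 0.000679492 V = 0.679 mV.

0.679 mV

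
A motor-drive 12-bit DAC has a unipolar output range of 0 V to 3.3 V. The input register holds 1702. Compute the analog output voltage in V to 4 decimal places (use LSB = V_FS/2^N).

1.3712 V

LSB = 3.3 V / 2^12 = 0.806 mV.
V_out = 0 + 1702 × 0.000805664 V = 1.37124 V.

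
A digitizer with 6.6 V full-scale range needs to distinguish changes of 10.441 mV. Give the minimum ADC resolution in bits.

10 bits

Number of steps required ≥ 6.6 V / 10.441 mV = 632.12.
Need 2^N ≥ 632.12; 2^9 = 512, 2^10 = 1024.
Minimum N = 10.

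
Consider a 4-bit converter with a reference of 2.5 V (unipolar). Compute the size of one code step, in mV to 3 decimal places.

156.250 mV

Full-scale span = 2.5 V.
LSB = 2.5 / 2^4 = 2.5 / 16 = 0.15625 V = 156.250 mV.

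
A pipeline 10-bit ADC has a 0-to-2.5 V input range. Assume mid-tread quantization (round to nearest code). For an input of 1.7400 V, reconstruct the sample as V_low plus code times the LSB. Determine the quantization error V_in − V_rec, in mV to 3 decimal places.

-0.723 mV

Step size: 2.5 V ÷ 2^10 = 2.441 mV.
(V_in − V_low)/LSB = (1.7400 − 0)/0.00244141 = 712.7040 → code 713 (round).
Reconstructed: 1.7407227 V.
V_in − V_rec = -0.000722656 V = -0.723 mV.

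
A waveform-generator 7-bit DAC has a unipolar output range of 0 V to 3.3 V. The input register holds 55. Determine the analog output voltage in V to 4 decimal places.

1.4180 V

LSB = 3.3 V / 2^7 = 25.781 mV.
V_out = 0 + 55 × 0.0257812 V = 1.41797 V.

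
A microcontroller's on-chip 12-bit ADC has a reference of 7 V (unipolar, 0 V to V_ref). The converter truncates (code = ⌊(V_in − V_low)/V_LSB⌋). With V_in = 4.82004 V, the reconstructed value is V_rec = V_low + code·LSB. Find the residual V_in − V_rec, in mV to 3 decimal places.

LSB = 7/2^12 = 1.709 mV.
(4.82004 − 0)/0.00170898 = 2820.4120; ⌊·⌋ gives code 2820.
Reconstructed: 4.8193359 V.
V_in − V_rec = 0.000704063 V = 0.704 mV.

0.704 mV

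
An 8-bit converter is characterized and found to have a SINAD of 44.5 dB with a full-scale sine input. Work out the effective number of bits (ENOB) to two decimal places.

7.10 bits

ENOB = (SINAD − 1.76) / 6.02 = (44.5 − 1.76)/6.02 = 7.100.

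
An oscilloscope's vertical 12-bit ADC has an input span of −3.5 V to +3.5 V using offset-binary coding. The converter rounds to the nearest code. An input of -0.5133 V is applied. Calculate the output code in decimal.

LSB = 7 V / 4096 = 1.709 mV.
(V_in − V_low)/LSB = (-0.5133 − (−3.5)) / 0.00170898 = 1747.646.
So the output code is 1748.

code 1748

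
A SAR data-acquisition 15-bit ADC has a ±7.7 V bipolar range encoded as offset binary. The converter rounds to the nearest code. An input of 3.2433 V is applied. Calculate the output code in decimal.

LSB = 15.4 V / 32768 = 469.97 µV.
(3.2433 − (−7.7)) / 0.000469971 = 23285.068 LSBs.
round(23285.068) = 23285.

code 23285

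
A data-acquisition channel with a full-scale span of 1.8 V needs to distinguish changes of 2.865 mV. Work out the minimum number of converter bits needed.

Number of steps required ≥ 1.8 V / 2.865 mV = 628.27.
Need 2^N ≥ 628.27; 2^9 = 512, 2^10 = 1024.
Minimum N = 10.

10 bits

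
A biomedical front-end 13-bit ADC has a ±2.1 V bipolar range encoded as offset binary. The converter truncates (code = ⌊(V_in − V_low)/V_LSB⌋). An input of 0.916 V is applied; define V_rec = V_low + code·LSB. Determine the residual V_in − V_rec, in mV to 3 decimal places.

One LSB is 4.2 V / 8192 = 0.513 mV.
(V_in − V_low)/LSB = (0.916 − (−2.1))/0.000512695 = 5882.6362 → code 5882 (floor).
Reconstructed: 0.91567383 V.
V_in − V_rec = 0.000326172 V = 0.326 mV.

0.326 mV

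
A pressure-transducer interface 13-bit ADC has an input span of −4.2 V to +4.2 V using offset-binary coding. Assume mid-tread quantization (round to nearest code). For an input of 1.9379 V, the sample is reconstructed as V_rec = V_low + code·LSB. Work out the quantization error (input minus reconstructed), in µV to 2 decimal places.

-88.28 µV

Step size: 8.4 V ÷ 2^13 = 1.025 mV.
(V_in − V_low)/LSB = (1.9379 − (−4.2))/0.00102539 = 5985.9139 → code 5986 (round).
Reconstructed: 1.9379883 V.
V_in − V_rec = -8.82812e-05 V = -88.28 µV.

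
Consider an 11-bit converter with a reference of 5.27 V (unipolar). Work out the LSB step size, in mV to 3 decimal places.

Full-scale span = 5.27 V.
LSB = 5.27 / 2^11 = 5.27 / 2048 = 0.00257324 V = 2.573 mV.

2.573 mV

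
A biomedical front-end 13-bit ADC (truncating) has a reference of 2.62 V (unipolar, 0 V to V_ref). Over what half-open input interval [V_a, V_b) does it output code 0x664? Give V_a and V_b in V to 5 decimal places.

[0.52323 V, 0.52355 V)

LSB = 2.62/2^13 = 319.82 µV.
Code 0x664 = 1636 decimal.
V_a = V_low + 1636·LSB = 0.523232 V; V_b = V_low + 1637·LSB = 0.523552 V.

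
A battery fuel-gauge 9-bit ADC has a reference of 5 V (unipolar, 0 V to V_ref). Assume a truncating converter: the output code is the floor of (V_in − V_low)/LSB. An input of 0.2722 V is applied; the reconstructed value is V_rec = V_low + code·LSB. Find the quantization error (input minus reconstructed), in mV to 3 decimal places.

8.528 mV

One LSB is 5 V / 512 = 9.766 mV.
(V_in − V_low)/LSB = (0.2722 − 0)/0.00976562 = 27.8733 → code 27 (floor).
Code 27 maps back to 0 + 27×0.00976562 V = 0.26367188 V.
V_in − V_rec = 0.00852812 V = 8.528 mV.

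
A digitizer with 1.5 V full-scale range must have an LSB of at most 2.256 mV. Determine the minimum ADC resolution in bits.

10 bits

Number of steps required ≥ 1.5 V / 2.256 mV = 664.89.
Need 2^N ≥ 664.89; 2^9 = 512, 2^10 = 1024.
Minimum N = 10.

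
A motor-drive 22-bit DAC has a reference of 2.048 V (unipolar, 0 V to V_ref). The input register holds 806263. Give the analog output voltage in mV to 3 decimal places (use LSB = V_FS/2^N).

LSB = 2.048 V / 2^22 = 0.49 µV.
V_out = 0 + 806263 × 4.88281e-07 V = 0.393683 V.
= 393.683 mV.

393.683 mV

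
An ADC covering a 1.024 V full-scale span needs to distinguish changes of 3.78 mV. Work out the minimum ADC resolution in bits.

9 bits

Number of steps required ≥ 1.024 V / 3.78 mV = 270.90.
Need 2^N ≥ 270.90; 2^8 = 256, 2^9 = 512.
Minimum N = 9.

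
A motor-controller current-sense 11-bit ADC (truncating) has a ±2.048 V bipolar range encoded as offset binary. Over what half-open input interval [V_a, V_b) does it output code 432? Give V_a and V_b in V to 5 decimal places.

[-1.18400 V, -1.18200 V)

LSB = 4.096/2^11 = 2.000 mV.
V_a = V_low + 432·LSB = -1.184 V; V_b = V_low + 433·LSB = -1.182 V.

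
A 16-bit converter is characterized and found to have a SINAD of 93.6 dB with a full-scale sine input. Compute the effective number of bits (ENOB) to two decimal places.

ENOB = (SINAD − 1.76) / 6.02 = (93.6 − 1.76)/6.02 = 15.256.

15.26 bits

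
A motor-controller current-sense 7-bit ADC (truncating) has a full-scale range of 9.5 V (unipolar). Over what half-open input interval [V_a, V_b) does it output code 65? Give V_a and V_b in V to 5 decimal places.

LSB = 9.5/2^7 = 74.219 mV.
V_a = V_low + 65·LSB = 4.82422 V; V_b = V_low + 66·LSB = 4.89844 V.

[4.82422 V, 4.89844 V)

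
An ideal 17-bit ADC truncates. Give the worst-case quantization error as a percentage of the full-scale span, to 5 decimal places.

Truncating → worst-case error = 1 LSB = V_FS/2^17, so 100/131072 = 0.000762939 % of full scale.

0.00076 %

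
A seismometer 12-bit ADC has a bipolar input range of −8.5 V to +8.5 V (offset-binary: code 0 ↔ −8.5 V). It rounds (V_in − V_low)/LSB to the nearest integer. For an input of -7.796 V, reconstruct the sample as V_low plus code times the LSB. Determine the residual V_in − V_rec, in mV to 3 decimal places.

-1.566 mV

One LSB is 17 V / 4096 = 4.150 mV.
Scaled input = 169.6226 LSBs, so code = 170.
Code 170 maps back to (−8.5) + 170×0.00415039 V = -7.7944336 V.
V_in − V_rec = -0.00156641 V = -1.566 mV.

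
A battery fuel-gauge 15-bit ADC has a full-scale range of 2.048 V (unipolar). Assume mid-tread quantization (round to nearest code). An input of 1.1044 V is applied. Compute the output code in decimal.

code 17670

With 32768 levels over 2.048 V, one step is 62.50 µV.
(1.1044 − 0) / 6.25e-05 = 17670.400 LSBs.
So the output code is 17670.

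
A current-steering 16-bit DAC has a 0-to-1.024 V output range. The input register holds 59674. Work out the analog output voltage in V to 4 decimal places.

LSB = 1.024 V / 2^16 = 15.62 µV.
V_out = 0 + 59674 × 1.5625e-05 V = 0.932406 V.

0.9324 V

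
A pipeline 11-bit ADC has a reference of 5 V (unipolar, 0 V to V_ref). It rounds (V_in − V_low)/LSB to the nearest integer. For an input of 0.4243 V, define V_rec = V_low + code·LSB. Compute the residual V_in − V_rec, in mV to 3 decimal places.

-0.505 mV

One LSB is 5 V / 2048 = 2.441 mV.
(0.4243 − 0)/0.00244141 = 173.7933; round gives code 174.
V_rec = 0 + 174·0.00244141 = 0.42480469 V.
Difference: -0.000504688 V → -0.505 mV.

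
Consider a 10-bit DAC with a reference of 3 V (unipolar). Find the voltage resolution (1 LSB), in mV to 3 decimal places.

Full-scale span = 3 V.
LSB = 3 / 2^10 = 3 / 1024 = 0.00292969 V = 2.930 mV.

2.930 mV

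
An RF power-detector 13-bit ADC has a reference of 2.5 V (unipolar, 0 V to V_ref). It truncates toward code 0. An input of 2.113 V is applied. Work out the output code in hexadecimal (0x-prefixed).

With 8192 levels over 2.5 V, one step is 305.18 µV.
(V_in − V_low)/LSB = (2.113 − 0) / 0.000305176 = 6923.878.
So the output code is 6923.
In hexadecimal (0x-prefixed): 0x1B0B.

code 0x1B0B (decimal 6923)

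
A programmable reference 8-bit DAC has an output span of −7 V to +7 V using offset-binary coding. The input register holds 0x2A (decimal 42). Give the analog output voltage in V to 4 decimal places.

-4.7031 V

LSB = 14 V / 2^8 = 54.688 mV.
Code 0x2A = 42 decimal.
V_out = (−7) + 42 × 0.0546875 V = -4.70312 V.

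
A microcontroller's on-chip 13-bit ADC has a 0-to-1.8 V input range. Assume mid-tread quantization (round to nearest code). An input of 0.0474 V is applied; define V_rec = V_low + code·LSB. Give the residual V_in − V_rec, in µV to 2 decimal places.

LSB = 1.8/2^13 = 219.73 µV.
Scaled input = 215.7227 LSBs, so code = 216.
Code 216 maps back to 0 + 216×0.000219727 V = 0.047460938 V.
V_in − V_rec = -6.09375e-05 V = -60.94 µV.

-60.94 µV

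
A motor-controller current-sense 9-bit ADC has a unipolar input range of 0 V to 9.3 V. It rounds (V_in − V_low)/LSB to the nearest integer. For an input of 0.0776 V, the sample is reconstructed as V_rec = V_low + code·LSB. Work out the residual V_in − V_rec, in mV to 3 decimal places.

LSB = 9.3/2^9 = 18.164 mV.
(0.0776 − 0)/0.0181641 = 4.2722; round gives code 4.
Code 4 maps back to 0 + 4×0.0181641 V = 0.07265625 V.
Difference: 0.00494375 V → 4.944 mV.

4.944 mV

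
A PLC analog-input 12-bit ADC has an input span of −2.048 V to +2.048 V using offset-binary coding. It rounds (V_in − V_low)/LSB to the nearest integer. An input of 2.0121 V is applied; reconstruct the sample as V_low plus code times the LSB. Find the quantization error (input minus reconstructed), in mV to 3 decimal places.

LSB = 4.096/2^12 = 1.000 mV.
(V_in − V_low)/LSB = (2.0121 − (−2.048))/0.001 = 4060.1000 → code 4060 (round).
Code 4060 maps back to (−2.048) + 4060×0.001 V = 2.012 V.
Difference: 0.0001 V → 0.100 mV.

0.100 mV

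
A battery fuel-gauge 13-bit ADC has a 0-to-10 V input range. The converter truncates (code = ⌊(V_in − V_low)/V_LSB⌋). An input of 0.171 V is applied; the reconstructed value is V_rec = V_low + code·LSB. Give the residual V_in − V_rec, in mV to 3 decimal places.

One LSB is 10 V / 8192 = 1.221 mV.
(V_in − V_low)/LSB = (0.171 − 0)/0.0012207 = 140.0832 → code 140 (floor).
Reconstructed: 0.17089844 V.
Difference: 0.000101562 V → 0.102 mV.

0.102 mV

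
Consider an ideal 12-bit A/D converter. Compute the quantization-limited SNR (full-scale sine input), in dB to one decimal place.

74.0 dB

SNR ≈ 6.02·N + 1.76 dB = 6.02·12 + 1.76 = 74.00 dB.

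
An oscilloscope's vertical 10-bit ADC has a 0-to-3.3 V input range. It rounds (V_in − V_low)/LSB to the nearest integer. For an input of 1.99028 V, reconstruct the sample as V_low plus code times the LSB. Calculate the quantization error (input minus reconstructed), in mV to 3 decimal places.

-1.322 mV

LSB = 3.3/2^10 = 3.223 mV.
(1.99028 − 0)/0.00322266 = 617.5899; round gives code 618.
V_rec = 0 + 618·0.00322266 = 1.9916016 V.
Difference: -0.00132156 V → -1.322 mV.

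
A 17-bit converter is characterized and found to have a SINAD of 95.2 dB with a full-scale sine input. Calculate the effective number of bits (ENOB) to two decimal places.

15.52 bits

ENOB = (SINAD − 1.76) / 6.02 = (95.2 − 1.76)/6.02 = 15.522.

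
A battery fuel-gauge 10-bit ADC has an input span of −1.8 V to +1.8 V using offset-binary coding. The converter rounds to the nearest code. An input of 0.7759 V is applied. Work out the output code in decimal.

code 733

With 1024 levels over 3.6 V, one step is 3.516 mV.
(V_in − V_low)/LSB = (0.7759 − (−1.8)) / 0.00351563 = 732.700.
So the output code is 733.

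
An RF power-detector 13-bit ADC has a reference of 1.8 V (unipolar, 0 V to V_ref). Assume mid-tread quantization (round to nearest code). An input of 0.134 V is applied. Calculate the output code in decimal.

code 610

With 8192 levels over 1.8 V, one step is 219.73 µV.
(0.134 − 0) / 0.000219727 = 609.849 LSBs.
Round → code 610.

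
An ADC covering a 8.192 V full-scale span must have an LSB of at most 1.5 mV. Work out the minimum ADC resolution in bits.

Number of steps required ≥ 8.192 V / 1.5 mV = 5461.33.
Need 2^N ≥ 5461.33; 2^12 = 4096, 2^13 = 8192.
Minimum N = 13.

13 bits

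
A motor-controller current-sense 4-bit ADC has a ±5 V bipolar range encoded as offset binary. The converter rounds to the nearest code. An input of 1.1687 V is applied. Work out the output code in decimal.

With 16 levels over 10 V, one step is 0.6250 V.
Input sits at 9.870 steps above V_low.
Round → code 10.

code 10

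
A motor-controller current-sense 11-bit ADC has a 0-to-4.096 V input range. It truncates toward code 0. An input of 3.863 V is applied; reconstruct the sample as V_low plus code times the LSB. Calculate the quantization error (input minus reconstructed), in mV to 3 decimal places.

1.000 mV

One LSB is 4.096 V / 2048 = 2.000 mV.
Scaled input = 1931.5000 LSBs, so code = 1931.
Reconstructed: 3.862 V.
Error = 3.863 − 3.862 = 0.001 V = 1.000 mV.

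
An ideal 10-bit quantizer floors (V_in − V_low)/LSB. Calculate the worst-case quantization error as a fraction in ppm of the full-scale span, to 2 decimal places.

976.56 ppm

Truncating → worst-case error = 1 LSB = V_FS/2^10, so 1e+06/1024 = 976.562 ppm of full scale.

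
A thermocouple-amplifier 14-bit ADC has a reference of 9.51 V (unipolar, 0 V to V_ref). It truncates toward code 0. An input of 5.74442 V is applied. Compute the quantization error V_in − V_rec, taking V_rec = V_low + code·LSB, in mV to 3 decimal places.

Step size: 9.51 V ÷ 2^14 = 0.580 mV.
(5.74442 − 0)/0.000580444 = 9896.5907; ⌊·⌋ gives code 9896.
Reconstructed: 5.7440771 V.
Difference: 0.000342852 V → 0.343 mV.

0.343 mV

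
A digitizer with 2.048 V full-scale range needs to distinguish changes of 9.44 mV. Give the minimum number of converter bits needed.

Number of steps required ≥ 2.048 V / 9.44 mV = 216.95.
Need 2^N ≥ 216.95; 2^7 = 128, 2^8 = 256.
Minimum N = 8.

8 bits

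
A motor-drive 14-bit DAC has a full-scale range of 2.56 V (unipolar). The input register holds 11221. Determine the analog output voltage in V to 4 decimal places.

1.7533 V

LSB = 2.56 V / 2^14 = 156.25 µV.
V_out = 0 + 11221 × 0.00015625 V = 1.75328 V.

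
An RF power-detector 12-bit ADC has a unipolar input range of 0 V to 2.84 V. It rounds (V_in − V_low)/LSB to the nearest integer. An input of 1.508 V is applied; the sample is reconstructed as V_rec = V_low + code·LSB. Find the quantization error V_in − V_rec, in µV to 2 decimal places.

One LSB is 2.84 V / 4096 = 0.693 mV.
Scaled input = 2174.9183 LSBs, so code = 2175.
V_rec = 0 + 2175·0.000693359 = 1.5080566 V.
V_in − V_rec = -5.66406e-05 V = -56.64 µV.

-56.64 µV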